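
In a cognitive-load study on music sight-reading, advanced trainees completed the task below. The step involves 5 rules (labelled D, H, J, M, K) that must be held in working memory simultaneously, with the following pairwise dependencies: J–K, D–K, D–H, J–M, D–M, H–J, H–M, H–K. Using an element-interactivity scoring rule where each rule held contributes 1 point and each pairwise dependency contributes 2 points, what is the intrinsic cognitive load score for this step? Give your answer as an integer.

21

Count of rules held simultaneously: 5.
Count of pairwise dependencies listed: 8.
Element contribution: 5 × 1 = 5.
Interaction contribution: 8 × 2 = 16.
Intrinsic load = 5 + 16 = 21.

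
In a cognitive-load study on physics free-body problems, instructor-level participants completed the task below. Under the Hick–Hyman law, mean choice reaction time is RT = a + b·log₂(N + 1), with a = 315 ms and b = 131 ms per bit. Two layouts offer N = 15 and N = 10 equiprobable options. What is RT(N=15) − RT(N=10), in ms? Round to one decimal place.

RT(15) = 315 + 131·log₂(16) = 315 + 131·4.0000 = 839.0000 ms.
RT(10) = 315 + 131·log₂(11) = 315 + 131·3.4594 = 768.1814 ms.
Difference = 839.0000 − 768.1814 = 70.8186 ≈ 70.8 ms.

70.8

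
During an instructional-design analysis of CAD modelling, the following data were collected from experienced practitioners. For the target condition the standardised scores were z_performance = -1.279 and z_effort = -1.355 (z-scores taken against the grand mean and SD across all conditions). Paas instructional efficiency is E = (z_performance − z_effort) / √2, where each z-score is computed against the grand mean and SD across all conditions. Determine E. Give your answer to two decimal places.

z_P − z_E = -1.279 − (-1.355) = 0.0760.
E = 0.0760 / √2 = 0.0760 / 1.41421 = 0.0537 ≈ 0.05.

0.05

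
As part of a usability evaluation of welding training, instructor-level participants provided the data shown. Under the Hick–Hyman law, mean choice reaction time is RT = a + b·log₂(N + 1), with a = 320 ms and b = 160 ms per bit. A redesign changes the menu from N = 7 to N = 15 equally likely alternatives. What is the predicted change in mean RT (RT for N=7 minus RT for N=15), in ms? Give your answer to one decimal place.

-160.0

RT(7) = 320 + 160·log₂(8) = 320 + 160·3.0000 = 800.0000 ms.
RT(15) = 320 + 160·log₂(16) = 320 + 160·4.0000 = 960.0000 ms.
Difference = 800.0000 − 960.0000 = -160.0000 ≈ -160.0 ms.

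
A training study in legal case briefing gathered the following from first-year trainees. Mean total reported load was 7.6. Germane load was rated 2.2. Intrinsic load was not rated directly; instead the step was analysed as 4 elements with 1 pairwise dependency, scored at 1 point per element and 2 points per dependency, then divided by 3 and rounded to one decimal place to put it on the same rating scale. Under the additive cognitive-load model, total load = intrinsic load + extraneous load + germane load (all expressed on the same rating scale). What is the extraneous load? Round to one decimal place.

3.4

Intrinsic (element-interactivity): (4 × 1 + 1 × 2) / 3 = 6 / 3 = 2.0000 → 2.0.
extraneous load = total − intrinsic − germane
             = 7.6 − 2.0 − 2.2 = 3.4.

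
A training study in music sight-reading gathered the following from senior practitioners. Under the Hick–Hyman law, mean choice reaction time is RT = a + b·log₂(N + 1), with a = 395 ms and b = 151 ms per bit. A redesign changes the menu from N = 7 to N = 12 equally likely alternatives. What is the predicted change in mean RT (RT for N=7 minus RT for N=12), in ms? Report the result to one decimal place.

RT(7) = 395 + 151·log₂(8) = 395 + 151·3.0000 = 848.0000 ms.
RT(12) = 395 + 151·log₂(13) = 395 + 151·3.7004 = 953.7604 ms.
Difference = 848.0000 − 953.7604 = -105.7604 ≈ -105.8 ms.

-105.8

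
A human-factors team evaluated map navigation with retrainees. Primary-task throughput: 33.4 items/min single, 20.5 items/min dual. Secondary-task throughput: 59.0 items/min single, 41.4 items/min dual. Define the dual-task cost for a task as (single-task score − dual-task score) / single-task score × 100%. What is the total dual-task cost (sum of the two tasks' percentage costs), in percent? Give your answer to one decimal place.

68.5

Primary cost = (33.4 − 20.5) / 33.4 × 100% = 38.6228%.
Secondary cost = (59.0 − 41.4) / 59.0 × 100% = 29.8305%.
Total = 38.6228% + 29.8305% = 68.4533% ≈ 68.5%.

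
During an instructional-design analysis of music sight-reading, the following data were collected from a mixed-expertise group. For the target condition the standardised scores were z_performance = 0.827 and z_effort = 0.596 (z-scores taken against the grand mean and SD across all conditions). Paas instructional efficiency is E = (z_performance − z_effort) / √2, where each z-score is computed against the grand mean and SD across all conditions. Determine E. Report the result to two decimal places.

0.16

z_P − z_E = 0.827 − 0.596 = 0.2310.
E = 0.2310 / √2 = 0.2310 / 1.41421 = 0.1633 ≈ 0.16.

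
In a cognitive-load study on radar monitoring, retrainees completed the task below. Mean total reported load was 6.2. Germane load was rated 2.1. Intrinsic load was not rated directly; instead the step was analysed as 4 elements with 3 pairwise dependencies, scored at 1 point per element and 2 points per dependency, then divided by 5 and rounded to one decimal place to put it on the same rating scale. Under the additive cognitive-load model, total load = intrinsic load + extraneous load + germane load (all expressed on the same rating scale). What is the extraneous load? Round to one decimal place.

2.1

Intrinsic (element-interactivity): (4 × 1 + 3 × 2) / 5 = 10 / 5 = 2.0000 → 2.0.
extraneous load = total − intrinsic − germane
             = 6.2 − 2.0 − 2.1 = 2.1.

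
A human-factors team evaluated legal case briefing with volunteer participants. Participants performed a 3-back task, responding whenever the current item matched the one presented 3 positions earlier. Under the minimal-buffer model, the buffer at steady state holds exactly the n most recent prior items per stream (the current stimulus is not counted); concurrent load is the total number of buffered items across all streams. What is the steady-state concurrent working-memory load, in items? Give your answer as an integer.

The buffer holds the 3 most recent prior items.
Steady-state concurrent load = 3 items.

3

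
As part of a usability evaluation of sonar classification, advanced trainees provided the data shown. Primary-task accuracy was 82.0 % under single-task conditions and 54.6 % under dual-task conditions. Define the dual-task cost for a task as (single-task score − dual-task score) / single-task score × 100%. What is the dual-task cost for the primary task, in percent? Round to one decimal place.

Cost = (82.0 − 54.6) / 82.0 × 100%
     = 27.4000 / 82.0 × 100% = 33.4146%.
≈ 33.4%.

33.4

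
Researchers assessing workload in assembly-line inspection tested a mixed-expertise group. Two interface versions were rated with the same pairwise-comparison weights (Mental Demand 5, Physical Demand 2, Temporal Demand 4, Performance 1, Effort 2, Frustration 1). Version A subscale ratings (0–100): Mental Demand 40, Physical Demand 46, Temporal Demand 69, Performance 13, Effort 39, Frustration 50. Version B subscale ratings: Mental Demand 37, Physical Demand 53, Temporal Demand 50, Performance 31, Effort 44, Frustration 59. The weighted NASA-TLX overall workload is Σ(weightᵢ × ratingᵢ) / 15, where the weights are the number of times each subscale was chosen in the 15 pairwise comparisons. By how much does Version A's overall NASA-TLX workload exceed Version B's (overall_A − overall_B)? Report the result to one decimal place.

Version A weighted sum = 5·40 + 2·46 + 4·69 + 1·13 + 2·39 + 1·50 = 200 + 92 + 276 + 13 + 78 + 50 = 709; overall_A = 709/15 = 47.2667.
Version B weighted sum = 5·37 + 2·53 + 4·50 + 1·31 + 2·44 + 1·59 = 185 + 106 + 200 + 31 + 88 + 59 = 669; overall_B = 669/15 = 44.6000.
Difference = 47.2667 − 44.6000 = 2.6667 ≈ 2.7.

2.7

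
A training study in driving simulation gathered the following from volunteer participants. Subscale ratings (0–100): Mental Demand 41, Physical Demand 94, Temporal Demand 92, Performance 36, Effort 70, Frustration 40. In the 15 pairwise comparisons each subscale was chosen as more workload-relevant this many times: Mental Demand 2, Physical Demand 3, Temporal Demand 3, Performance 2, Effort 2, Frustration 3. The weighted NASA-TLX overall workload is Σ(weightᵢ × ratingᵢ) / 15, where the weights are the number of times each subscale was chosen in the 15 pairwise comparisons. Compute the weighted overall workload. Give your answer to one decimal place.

64.8

The tallies are the weights (they sum to 15).
Weighted sum = 2·41 + 3·94 + 3·92 + 2·36 + 2·70 + 3·40
            = 82 + 282 + 276 + 72 + 140 + 120 = 972.
Overall workload = 972 / 15 = 64.8000 ≈ 64.8.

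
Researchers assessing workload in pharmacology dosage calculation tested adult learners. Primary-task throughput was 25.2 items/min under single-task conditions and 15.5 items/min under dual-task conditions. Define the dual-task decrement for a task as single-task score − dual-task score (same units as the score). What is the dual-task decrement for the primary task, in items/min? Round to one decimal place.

Decrement = 25.2 − 15.5 = 9.7000 items/min ≈ 9.7 items/min.

9.7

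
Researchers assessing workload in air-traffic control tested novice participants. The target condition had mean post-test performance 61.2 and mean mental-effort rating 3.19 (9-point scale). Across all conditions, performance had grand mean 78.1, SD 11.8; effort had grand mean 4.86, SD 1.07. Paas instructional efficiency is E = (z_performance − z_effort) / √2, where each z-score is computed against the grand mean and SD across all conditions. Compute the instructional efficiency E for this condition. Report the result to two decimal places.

0.09

z_performance = (61.2 − 78.1) / 11.8 = -16.9000 / 11.8 = -1.4322.
z_effort = (3.19 − 4.86) / 1.07 = -1.6700 / 1.07 = -1.5607.
z_P − z_E = -1.4322 − (-1.5607) = 0.1285.
E = 0.1285 / √2 = 0.1285 / 1.41421 = 0.0909 ≈ 0.09.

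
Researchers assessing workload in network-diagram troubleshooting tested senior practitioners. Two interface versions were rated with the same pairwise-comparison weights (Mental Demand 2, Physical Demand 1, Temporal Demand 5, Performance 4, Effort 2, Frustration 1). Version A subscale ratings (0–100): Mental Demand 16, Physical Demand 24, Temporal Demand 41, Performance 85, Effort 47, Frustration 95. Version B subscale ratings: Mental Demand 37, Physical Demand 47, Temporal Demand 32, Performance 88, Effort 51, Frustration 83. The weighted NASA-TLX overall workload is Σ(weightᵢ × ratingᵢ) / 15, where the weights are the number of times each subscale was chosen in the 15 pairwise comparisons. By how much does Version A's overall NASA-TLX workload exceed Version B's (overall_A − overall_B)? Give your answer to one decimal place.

Version A weighted sum = 2·16 + 1·24 + 5·41 + 4·85 + 2·47 + 1·95 = 32 + 24 + 205 + 340 + 94 + 95 = 790; overall_A = 790/15 = 52.6667.
Version B weighted sum = 2·37 + 1·47 + 5·32 + 4·88 + 2·51 + 1·83 = 74 + 47 + 160 + 352 + 102 + 83 = 818; overall_B = 818/15 = 54.5333.
Difference = 52.6667 − 54.5333 = -1.8666 ≈ -1.9.

-1.9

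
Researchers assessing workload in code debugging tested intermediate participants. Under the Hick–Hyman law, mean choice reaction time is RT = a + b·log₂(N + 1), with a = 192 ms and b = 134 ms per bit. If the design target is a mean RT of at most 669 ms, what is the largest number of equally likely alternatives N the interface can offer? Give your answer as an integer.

10

Set 192 + 134·log₂(N + 1) ≤ 669.
log₂(N + 1) ≤ (669 − 192) / 134 = 3.5597.
N + 1 ≤ 2^3.5597 = 11.7917.
N ≤ 10.7917, so the largest integer N is 10.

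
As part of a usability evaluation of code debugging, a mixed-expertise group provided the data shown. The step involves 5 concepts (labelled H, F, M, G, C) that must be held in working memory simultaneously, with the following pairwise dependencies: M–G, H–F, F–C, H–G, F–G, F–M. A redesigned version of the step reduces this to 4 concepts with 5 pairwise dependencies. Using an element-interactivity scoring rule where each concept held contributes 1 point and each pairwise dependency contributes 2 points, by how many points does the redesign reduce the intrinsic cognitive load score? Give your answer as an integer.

3

Original: 5 × 1 + 6 × 2 = 5 + 12 = 17.
Redesigned: 4 × 1 + 5 × 2 = 4 + 10 = 14.
Reduction = 17 − 14 = 3.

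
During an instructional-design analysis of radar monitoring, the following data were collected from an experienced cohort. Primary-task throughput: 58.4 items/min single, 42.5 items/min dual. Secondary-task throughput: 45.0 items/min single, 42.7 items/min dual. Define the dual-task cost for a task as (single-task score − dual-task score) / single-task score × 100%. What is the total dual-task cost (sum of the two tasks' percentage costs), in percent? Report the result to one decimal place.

32.3

Primary cost = (58.4 − 42.5) / 58.4 × 100% = 27.2260%.
Secondary cost = (45.0 − 42.7) / 45.0 × 100% = 5.1111%.
Total = 27.2260% + 5.1111% = 32.3371% ≈ 32.3%.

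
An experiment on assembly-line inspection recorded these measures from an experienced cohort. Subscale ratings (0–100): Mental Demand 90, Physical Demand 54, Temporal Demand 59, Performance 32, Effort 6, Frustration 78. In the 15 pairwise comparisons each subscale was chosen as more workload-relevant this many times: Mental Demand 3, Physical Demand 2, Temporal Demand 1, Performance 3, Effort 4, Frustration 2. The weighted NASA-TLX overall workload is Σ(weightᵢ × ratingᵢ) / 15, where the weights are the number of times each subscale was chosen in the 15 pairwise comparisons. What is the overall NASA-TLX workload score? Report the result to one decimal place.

The tallies are the weights (they sum to 15).
Weighted sum = 3·90 + 2·54 + 1·59 + 3·32 + 4·6 + 2·78
            = 270 + 108 + 59 + 96 + 24 + 156 = 713.
Overall workload = 713 / 15 = 47.5333 ≈ 47.5.

47.5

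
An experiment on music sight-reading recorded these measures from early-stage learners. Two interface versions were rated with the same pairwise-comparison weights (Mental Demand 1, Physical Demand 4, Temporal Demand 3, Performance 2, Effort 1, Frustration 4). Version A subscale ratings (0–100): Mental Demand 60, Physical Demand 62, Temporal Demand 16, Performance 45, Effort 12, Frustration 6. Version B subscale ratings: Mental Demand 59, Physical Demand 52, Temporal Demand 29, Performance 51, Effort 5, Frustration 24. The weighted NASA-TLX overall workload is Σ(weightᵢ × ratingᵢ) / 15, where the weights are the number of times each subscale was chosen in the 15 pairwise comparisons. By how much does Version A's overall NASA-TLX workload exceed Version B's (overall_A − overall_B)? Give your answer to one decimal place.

-5.0

Version A weighted sum = 1·60 + 4·62 + 3·16 + 2·45 + 1·12 + 4·6 = 60 + 248 + 48 + 90 + 12 + 24 = 482; overall_A = 482/15 = 32.1333.
Version B weighted sum = 1·59 + 4·52 + 3·29 + 2·51 + 1·5 + 4·24 = 59 + 208 + 87 + 102 + 5 + 96 = 557; overall_B = 557/15 = 37.1333.
Difference = 32.1333 − 37.1333 = -5.0000 ≈ -5.0.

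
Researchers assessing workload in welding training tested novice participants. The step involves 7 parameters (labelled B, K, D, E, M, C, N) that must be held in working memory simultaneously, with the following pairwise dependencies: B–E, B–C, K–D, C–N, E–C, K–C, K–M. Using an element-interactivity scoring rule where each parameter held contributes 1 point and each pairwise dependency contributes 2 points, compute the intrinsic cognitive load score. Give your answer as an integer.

Count of parameters held simultaneously: 7.
Count of pairwise dependencies listed: 7.
Element contribution: 7 × 1 = 7.
Interaction contribution: 7 × 2 = 14.
Intrinsic load = 7 + 14 = 21.

21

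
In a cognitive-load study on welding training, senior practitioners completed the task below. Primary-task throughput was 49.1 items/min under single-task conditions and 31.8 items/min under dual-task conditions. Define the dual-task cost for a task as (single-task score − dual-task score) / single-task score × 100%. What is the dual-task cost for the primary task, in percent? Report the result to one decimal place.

35.2

Cost = (49.1 − 31.8) / 49.1 × 100%
     = 17.3000 / 49.1 × 100% = 35.2342%.
≈ 35.2%.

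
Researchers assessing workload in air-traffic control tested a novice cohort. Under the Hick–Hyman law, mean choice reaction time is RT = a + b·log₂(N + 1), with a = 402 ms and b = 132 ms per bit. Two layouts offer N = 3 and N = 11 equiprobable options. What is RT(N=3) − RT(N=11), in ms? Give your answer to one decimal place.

-209.2

RT(3) = 402 + 132·log₂(4) = 402 + 132·2.0000 = 666.0000 ms.
RT(11) = 402 + 132·log₂(12) = 402 + 132·3.5850 = 875.2200 ms.
Difference = 666.0000 − 875.2200 = -209.2200 ≈ -209.2 ms.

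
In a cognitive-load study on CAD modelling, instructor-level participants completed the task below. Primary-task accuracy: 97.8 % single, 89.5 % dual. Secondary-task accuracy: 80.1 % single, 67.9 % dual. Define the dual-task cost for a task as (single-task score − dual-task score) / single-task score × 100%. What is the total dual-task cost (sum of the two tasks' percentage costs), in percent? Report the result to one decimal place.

Primary cost = (97.8 − 89.5) / 97.8 × 100% = 8.4867%.
Secondary cost = (80.1 − 67.9) / 80.1 × 100% = 15.2310%.
Total = 8.4867% + 15.2310% = 23.7177% ≈ 23.7%.

23.7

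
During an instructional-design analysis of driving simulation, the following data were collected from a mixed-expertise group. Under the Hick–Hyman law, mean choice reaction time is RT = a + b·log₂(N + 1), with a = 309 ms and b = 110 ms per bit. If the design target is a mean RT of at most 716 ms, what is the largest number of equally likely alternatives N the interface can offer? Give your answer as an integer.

11

Set 309 + 110·log₂(N + 1) ≤ 716.
log₂(N + 1) ≤ (716 − 309) / 110 = 3.7000.
N + 1 ≤ 2^3.7000 = 12.9960.
N ≤ 11.9960, so the largest integer N is 11.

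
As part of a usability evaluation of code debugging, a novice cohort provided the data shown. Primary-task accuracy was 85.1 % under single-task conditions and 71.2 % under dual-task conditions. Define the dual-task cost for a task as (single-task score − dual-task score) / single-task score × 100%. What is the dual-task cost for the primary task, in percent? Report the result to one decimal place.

Cost = (85.1 − 71.2) / 85.1 × 100%
     = 13.9000 / 85.1 × 100% = 16.3337%.
≈ 16.3%.

16.3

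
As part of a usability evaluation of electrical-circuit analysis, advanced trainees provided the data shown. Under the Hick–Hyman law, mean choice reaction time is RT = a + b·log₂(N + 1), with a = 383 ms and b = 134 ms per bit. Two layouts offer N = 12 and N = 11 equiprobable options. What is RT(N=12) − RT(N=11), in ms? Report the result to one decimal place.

RT(12) = 383 + 134·log₂(13) = 383 + 134·3.7004 = 878.8536 ms.
RT(11) = 383 + 134·log₂(12) = 383 + 134·3.5850 = 863.3900 ms.
Difference = 878.8536 − 863.3900 = 15.4636 ≈ 15.5 ms.

15.5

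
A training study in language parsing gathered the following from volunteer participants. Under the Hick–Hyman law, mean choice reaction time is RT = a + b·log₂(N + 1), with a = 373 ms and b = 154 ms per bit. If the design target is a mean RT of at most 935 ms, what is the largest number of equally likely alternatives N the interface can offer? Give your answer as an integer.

Set 373 + 154·log₂(N + 1) ≤ 935.
log₂(N + 1) ≤ (935 − 373) / 154 = 3.6494.
N + 1 ≤ 2^3.6494 = 12.5481.
N ≤ 11.5481, so the largest integer N is 11.

11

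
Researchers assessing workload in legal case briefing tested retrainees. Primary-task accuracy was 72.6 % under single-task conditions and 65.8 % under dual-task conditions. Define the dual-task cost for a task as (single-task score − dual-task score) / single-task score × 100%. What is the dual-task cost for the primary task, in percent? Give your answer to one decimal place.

Cost = (72.6 − 65.8) / 72.6 × 100%
     = 6.8000 / 72.6 × 100% = 9.3664%.
≈ 9.4%.

9.4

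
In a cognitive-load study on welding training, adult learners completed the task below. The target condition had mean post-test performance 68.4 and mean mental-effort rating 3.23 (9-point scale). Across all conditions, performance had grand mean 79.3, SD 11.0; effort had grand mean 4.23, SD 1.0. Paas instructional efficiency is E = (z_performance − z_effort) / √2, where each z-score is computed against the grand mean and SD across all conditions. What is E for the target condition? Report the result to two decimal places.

0.01

z_performance = (68.4 − 79.3) / 11.0 = -10.9000 / 11.0 = -0.9909.
z_effort = (3.23 − 4.23) / 1.0 = -1.0000 / 1.0 = -1.0000.
z_P − z_E = -0.9909 − (-1.0000) = 0.0091.
E = 0.0091 / √2 = 0.0091 / 1.41421 = 0.0064 ≈ 0.01.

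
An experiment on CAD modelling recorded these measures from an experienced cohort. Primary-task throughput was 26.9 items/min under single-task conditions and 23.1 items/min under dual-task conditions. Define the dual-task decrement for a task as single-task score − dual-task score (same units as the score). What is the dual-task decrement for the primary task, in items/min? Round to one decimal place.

3.8

Decrement = 26.9 − 23.1 = 3.8000 items/min ≈ 3.8 items/min.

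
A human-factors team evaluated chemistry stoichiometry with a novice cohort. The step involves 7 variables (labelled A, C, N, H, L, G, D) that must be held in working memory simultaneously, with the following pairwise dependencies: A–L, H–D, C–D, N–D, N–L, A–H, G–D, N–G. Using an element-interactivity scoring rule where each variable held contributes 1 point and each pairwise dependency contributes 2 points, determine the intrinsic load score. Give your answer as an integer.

23

Count of variables held simultaneously: 7.
Count of pairwise dependencies listed: 8.
Element contribution: 7 × 1 = 7.
Interaction contribution: 8 × 2 = 16.
Intrinsic load = 7 + 16 = 23.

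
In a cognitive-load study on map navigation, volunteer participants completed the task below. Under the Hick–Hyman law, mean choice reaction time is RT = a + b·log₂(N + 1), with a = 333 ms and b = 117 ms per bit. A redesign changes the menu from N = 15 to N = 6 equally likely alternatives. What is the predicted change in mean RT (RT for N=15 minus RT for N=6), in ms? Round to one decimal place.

139.5

RT(15) = 333 + 117·log₂(16) = 333 + 117·4.0000 = 801.0000 ms.
RT(6) = 333 + 117·log₂(7) = 333 + 117·2.8074 = 661.4658 ms.
Difference = 801.0000 − 661.4658 = 139.5342 ≈ 139.5 ms.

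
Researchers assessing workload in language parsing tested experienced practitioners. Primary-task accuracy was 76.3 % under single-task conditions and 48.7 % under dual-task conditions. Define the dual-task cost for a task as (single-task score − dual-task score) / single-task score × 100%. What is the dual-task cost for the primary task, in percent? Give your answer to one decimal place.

Cost = (76.3 − 48.7) / 76.3 × 100%
     = 27.6000 / 76.3 × 100% = 36.1730%.
≈ 36.2%.

36.2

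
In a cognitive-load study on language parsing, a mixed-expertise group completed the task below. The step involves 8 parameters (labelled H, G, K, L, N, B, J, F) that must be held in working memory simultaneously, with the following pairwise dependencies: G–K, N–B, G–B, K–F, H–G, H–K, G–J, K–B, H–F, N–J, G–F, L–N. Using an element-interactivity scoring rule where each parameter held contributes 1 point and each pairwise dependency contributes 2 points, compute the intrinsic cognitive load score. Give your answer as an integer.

32

Count of parameters held simultaneously: 8.
Count of pairwise dependencies listed: 12.
Element contribution: 8 × 1 = 8.
Interaction contribution: 12 × 2 = 24.
Intrinsic load = 8 + 24 = 32.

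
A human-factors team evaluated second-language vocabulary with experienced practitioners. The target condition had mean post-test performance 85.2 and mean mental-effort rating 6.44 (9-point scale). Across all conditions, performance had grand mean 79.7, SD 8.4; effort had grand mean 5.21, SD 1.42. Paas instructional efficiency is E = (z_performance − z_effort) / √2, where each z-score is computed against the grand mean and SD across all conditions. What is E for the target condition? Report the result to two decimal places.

-0.15

z_performance = (85.2 − 79.7) / 8.4 = 5.5000 / 8.4 = 0.6548.
z_effort = (6.44 − 5.21) / 1.42 = 1.2300 / 1.42 = 0.8662.
z_P − z_E = 0.6548 − 0.8662 = -0.2114.
E = -0.2114 / √2 = -0.2114 / 1.41421 = -0.1495 ≈ -0.15.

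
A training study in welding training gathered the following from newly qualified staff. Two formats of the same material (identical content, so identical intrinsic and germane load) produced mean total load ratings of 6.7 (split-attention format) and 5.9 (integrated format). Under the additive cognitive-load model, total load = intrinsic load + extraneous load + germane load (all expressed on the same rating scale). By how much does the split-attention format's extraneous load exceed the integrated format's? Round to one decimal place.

0.8

Intrinsic and germane load are equal across formats, so the difference in total load equals the difference in extraneous load.
Extraneous-load difference = 6.7 − 5.9 = 0.8.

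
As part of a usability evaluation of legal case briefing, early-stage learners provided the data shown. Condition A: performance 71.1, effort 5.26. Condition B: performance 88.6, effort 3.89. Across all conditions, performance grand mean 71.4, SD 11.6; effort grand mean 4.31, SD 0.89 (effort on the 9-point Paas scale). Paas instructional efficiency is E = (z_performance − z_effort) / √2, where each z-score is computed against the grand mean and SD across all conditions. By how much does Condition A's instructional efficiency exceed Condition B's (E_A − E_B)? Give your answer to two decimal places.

Condition A: z_P = (71.1 − 71.4)/11.6 = -0.0259; z_E = (5.26 − 4.31)/0.89 = 1.0674; E_A = (-0.0259 − 1.0674)/√2 = -0.7731.
Condition B: z_P = (88.6 − 71.4)/11.6 = 1.4828; z_E = (3.89 − 4.31)/0.89 = -0.4719; E_B = (1.4828 − (-0.4719))/√2 = 1.3822.
E_A − E_B = -0.7731 − 1.3822 = -2.1553 ≈ -2.16.

-2.16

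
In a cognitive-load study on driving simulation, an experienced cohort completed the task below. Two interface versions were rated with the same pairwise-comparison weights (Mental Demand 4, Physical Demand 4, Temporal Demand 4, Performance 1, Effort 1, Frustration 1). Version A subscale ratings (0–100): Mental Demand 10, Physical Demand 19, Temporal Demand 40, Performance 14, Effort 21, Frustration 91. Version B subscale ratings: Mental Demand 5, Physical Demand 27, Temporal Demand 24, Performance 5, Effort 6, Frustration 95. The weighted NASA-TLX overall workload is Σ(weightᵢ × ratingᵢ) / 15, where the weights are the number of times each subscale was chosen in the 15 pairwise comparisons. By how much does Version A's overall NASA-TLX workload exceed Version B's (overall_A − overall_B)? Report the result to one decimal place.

4.8

Version A weighted sum = 4·10 + 4·19 + 4·40 + 1·14 + 1·21 + 1·91 = 40 + 76 + 160 + 14 + 21 + 91 = 402; overall_A = 402/15 = 26.8000.
Version B weighted sum = 4·5 + 4·27 + 4·24 + 1·5 + 1·6 + 1·95 = 20 + 108 + 96 + 5 + 6 + 95 = 330; overall_B = 330/15 = 22.0000.
Difference = 26.8000 − 22.0000 = 4.8000 ≈ 4.8.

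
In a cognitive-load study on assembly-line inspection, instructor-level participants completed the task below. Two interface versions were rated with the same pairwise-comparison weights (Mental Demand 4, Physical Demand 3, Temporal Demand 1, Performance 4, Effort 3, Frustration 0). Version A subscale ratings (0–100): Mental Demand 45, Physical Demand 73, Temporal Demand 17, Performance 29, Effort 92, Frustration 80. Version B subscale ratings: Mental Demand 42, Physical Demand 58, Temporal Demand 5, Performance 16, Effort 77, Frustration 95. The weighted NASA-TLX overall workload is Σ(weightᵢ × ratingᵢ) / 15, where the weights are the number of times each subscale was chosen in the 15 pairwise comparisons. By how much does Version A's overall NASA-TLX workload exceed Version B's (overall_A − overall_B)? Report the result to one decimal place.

11.1

Version A weighted sum = 4·45 + 3·73 + 1·17 + 4·29 + 3·92 + 0·80 = 180 + 219 + 17 + 116 + 276 + 0 = 808; overall_A = 808/15 = 53.8667.
Version B weighted sum = 4·42 + 3·58 + 1·5 + 4·16 + 3·77 + 0·95 = 168 + 174 + 5 + 64 + 231 + 0 = 642; overall_B = 642/15 = 42.8000.
Difference = 53.8667 − 42.8000 = 11.0667 ≈ 11.1.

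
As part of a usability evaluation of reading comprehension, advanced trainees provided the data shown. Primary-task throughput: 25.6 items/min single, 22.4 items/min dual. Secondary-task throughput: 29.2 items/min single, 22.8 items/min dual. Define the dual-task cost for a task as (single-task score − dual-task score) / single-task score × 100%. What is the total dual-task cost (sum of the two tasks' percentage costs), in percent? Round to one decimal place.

Primary cost = (25.6 − 22.4) / 25.6 × 100% = 12.5000%.
Secondary cost = (29.2 − 22.8) / 29.2 × 100% = 21.9178%.
Total = 12.5000% + 21.9178% = 34.4178% ≈ 34.4%.

34.4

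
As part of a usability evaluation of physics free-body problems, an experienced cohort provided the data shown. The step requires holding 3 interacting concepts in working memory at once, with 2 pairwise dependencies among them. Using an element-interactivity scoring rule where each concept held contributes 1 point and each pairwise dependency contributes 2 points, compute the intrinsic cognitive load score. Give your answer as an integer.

7

Element contribution: 3 × 1 = 3.
Interaction contribution: 2 × 2 = 4.
Intrinsic load = 3 + 4 = 7.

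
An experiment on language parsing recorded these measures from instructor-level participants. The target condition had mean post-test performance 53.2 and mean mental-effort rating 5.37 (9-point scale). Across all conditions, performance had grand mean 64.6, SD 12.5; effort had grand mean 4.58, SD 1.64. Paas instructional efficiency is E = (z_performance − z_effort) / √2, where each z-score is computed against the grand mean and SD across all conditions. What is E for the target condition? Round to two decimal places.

-0.99

z_performance = (53.2 − 64.6) / 12.5 = -11.4000 / 12.5 = -0.9120.
z_effort = (5.37 − 4.58) / 1.64 = 0.7900 / 1.64 = 0.4817.
z_P − z_E = -0.9120 − 0.4817 = -1.3937.
E = -1.3937 / √2 = -1.3937 / 1.41421 = -0.9855 ≈ -0.99.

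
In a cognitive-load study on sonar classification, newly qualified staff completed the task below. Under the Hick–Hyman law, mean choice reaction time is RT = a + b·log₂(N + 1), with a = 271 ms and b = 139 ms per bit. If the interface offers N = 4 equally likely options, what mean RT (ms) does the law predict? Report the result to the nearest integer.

log₂(4 + 1) = log₂(5) = 2.3219.
RT = 271 + 139 × 2.3219 = 271 + 322.7441 = 593.7441 ms.
≈ 594 ms.

594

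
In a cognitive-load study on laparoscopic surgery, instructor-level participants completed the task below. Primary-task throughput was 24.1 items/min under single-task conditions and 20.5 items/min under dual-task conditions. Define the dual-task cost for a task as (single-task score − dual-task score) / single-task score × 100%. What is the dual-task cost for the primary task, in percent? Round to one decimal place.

14.9

Cost = (24.1 − 20.5) / 24.1 × 100%
     = 3.6000 / 24.1 × 100% = 14.9378%.
≈ 14.9%.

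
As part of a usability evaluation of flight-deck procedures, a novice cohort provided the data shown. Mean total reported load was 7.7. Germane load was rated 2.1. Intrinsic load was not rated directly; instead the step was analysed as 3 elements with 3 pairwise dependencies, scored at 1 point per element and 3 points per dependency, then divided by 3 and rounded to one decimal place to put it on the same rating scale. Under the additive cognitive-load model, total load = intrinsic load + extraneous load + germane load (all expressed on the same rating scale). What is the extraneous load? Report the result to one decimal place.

Intrinsic (element-interactivity): (3 × 1 + 3 × 3) / 3 = 12 / 3 = 4.0000 → 4.0.
extraneous load = total − intrinsic − germane
             = 7.7 − 4.0 − 2.1 = 1.6.

1.6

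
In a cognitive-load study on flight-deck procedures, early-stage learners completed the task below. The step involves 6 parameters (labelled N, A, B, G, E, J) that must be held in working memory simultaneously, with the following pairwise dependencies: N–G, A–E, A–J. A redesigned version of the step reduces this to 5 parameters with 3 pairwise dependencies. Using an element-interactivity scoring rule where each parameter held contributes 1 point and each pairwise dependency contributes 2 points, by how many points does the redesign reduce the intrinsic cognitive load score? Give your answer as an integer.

1

Original: 6 × 1 + 3 × 2 = 6 + 6 = 12.
Redesigned: 5 × 1 + 3 × 2 = 5 + 6 = 11.
Reduction = 12 − 11 = 1.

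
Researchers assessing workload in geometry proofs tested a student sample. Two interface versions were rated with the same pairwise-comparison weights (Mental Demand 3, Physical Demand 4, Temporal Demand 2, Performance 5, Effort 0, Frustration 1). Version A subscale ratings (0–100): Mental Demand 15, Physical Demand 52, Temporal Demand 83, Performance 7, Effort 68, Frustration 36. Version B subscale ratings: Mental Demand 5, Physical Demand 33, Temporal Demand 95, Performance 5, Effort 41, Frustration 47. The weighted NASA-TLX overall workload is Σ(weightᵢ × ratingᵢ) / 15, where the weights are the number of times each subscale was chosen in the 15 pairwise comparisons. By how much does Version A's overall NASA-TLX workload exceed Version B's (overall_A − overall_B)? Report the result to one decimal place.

5.4

Version A weighted sum = 3·15 + 4·52 + 2·83 + 5·7 + 0·68 + 1·36 = 45 + 208 + 166 + 35 + 0 + 36 = 490; overall_A = 490/15 = 32.6667.
Version B weighted sum = 3·5 + 4·33 + 2·95 + 5·5 + 0·41 + 1·47 = 15 + 132 + 190 + 25 + 0 + 47 = 409; overall_B = 409/15 = 27.2667.
Difference = 32.6667 − 27.2667 = 5.4000 ≈ 5.4.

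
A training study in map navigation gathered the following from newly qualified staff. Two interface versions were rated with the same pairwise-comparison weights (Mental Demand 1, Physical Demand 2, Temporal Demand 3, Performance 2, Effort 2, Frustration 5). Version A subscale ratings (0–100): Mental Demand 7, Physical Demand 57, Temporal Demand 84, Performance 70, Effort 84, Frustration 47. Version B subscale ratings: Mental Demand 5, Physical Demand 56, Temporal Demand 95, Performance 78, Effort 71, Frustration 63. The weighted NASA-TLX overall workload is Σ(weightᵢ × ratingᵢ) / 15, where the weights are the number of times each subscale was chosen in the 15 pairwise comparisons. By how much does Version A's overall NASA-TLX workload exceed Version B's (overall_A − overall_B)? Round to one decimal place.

-6.6

Version A weighted sum = 1·7 + 2·57 + 3·84 + 2·70 + 2·84 + 5·47 = 7 + 114 + 252 + 140 + 168 + 235 = 916; overall_A = 916/15 = 61.0667.
Version B weighted sum = 1·5 + 2·56 + 3·95 + 2·78 + 2·71 + 5·63 = 5 + 112 + 285 + 156 + 142 + 315 = 1015; overall_B = 1015/15 = 67.6667.
Difference = 61.0667 − 67.6667 = -6.6000 ≈ -6.6.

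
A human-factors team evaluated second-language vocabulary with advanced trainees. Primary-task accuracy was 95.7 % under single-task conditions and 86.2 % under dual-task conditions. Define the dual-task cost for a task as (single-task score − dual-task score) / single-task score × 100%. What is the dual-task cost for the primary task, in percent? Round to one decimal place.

9.9

Cost = (95.7 − 86.2) / 95.7 × 100%
     = 9.5000 / 95.7 × 100% = 9.9269%.
≈ 9.9%.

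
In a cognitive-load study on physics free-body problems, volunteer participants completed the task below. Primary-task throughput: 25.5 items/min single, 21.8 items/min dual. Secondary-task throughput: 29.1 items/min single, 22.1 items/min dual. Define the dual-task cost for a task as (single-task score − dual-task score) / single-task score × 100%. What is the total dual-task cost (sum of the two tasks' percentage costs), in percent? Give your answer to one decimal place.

38.6

Primary cost = (25.5 − 21.8) / 25.5 × 100% = 14.5098%.
Secondary cost = (29.1 − 22.1) / 29.1 × 100% = 24.0550%.
Total = 14.5098% + 24.0550% = 38.5648% ≈ 38.6%.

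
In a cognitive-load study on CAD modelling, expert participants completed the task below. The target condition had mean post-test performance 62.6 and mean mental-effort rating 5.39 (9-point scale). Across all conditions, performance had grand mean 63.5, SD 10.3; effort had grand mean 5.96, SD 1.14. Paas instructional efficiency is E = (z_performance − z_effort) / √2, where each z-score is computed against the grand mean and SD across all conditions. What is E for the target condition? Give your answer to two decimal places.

z_performance = (62.6 − 63.5) / 10.3 = -0.9000 / 10.3 = -0.0874.
z_effort = (5.39 − 5.96) / 1.14 = -0.5700 / 1.14 = -0.5000.
z_P − z_E = -0.0874 − (-0.5000) = 0.4126.
E = 0.4126 / √2 = 0.4126 / 1.41421 = 0.2918 ≈ 0.29.

0.29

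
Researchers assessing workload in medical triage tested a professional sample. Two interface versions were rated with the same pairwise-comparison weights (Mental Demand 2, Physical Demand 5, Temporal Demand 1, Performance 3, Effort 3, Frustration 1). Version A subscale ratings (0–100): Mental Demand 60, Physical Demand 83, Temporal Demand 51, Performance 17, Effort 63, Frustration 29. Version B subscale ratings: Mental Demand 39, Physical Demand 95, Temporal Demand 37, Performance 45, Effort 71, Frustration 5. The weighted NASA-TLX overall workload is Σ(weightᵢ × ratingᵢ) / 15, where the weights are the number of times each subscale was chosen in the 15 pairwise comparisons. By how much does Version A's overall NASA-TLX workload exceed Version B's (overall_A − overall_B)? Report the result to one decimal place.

-5.9

Version A weighted sum = 2·60 + 5·83 + 1·51 + 3·17 + 3·63 + 1·29 = 120 + 415 + 51 + 51 + 189 + 29 = 855; overall_A = 855/15 = 57.0000.
Version B weighted sum = 2·39 + 5·95 + 1·37 + 3·45 + 3·71 + 1·5 = 78 + 475 + 37 + 135 + 213 + 5 = 943; overall_B = 943/15 = 62.8667.
Difference = 57.0000 − 62.8667 = -5.8667 ≈ -5.9.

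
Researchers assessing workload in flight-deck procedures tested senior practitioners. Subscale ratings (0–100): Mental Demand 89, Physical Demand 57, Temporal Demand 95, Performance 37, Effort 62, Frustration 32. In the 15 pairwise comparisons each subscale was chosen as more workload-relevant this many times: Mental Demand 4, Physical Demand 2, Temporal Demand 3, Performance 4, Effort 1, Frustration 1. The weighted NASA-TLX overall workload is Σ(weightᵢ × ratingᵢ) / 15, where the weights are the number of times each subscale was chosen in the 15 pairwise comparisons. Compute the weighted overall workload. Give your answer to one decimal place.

The tallies are the weights (they sum to 15).
Weighted sum = 4·89 + 2·57 + 3·95 + 4·37 + 1·62 + 1·32
            = 356 + 114 + 285 + 148 + 62 + 32 = 997.
Overall workload = 997 / 15 = 66.4667 ≈ 66.5.

66.5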